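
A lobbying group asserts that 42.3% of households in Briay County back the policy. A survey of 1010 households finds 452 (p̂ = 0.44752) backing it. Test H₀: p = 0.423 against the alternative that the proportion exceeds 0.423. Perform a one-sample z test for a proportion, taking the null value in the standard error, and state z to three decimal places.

p̂ = 452/1010 = 0.447525.
SE = √(p₀(1−p₀)/n) = √(0.24407/1010) = 0.015545.
z = (0.447525 − 0.423)/0.015545 = 0.024525/0.015545 = 1.578.

z = 1.578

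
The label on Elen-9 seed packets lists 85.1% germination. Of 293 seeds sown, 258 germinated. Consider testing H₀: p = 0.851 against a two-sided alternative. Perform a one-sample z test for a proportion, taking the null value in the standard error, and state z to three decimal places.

p̂ = 258/293 ≈ 0.880546.
SE = √(p₀(1−p₀)/n) = √(0.1268/293) = 0.020803.
z = (0.880546 − 0.851)/0.020803 = 0.029546/0.020803 = 1.420.
p-value = 2·P(Z > 1.420) ≈ 0.1555.

z = 1.420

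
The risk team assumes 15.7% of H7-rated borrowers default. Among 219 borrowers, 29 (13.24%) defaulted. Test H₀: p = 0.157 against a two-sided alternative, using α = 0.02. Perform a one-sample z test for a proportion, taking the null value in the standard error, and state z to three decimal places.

z = -1.000

p̂ = 29/219 = 0.13242.
Under H₀, SE = √(0.157·0.843/219) = √(0.000604342) = 0.02458.
z = (0.13242 − 0.157)/0.02458 = -0.02458/0.02458 = -1.000.
p-value = 2·P(Z > 1.000) ≈ 0.3174. With α = 0.02, fail to reject H₀.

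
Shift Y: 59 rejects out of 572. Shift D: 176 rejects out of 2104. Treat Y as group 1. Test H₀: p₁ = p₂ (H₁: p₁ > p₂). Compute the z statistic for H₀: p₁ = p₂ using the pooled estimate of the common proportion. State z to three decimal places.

p̂₁ = 59/572 ≈ 0.10315, p̂₂ = 176/2104 ≈ 0.08365.
Pooled p̂ = (59+176)/(572+2104) = 235/2676 = 0.08782.
SE = √(p̂(1−p̂)(1/n₁+1/n₂)) = √(0.08782·0.91218·0.00222354) = √(0.000178118) = 0.01335.
z = (0.10315 − 0.08365)/0.01335 = 0.01950/0.01335 = 1.461.

z = 1.461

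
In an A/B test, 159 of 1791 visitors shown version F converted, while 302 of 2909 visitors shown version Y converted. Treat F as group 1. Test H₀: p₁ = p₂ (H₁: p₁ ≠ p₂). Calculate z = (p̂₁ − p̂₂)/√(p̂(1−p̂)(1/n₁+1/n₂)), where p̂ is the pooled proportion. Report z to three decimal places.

z = -1.683

p̂₁ = 159/1791 ≈ 0.0887772, p̂₂ = 302/2909 ≈ 0.1038157.
Pooled p̂ = (159+302)/(1791+2909) = 461/4700 = 0.0980851.
SE = √(p̂(1−p̂)(1/n₁+1/n₂)) = √(0.0980851·0.9019149·0.000902108) = √(7.98045e-05) = 0.0089333.
z = (0.0887772 − 0.1038157)/0.0089333 = -0.0150385/0.0089333 = -1.683.
p-value = 2·P(Z > 1.683) ≈ 0.0923.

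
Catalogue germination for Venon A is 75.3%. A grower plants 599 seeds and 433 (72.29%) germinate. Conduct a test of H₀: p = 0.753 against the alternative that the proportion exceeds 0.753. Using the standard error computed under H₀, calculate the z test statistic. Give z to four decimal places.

z = -1.7098

p̂ = 433/599 = 0.722871.
Under H₀, SE = √(0.753·0.247/599) = √(0.000310503) = 0.017621.
z = (0.722871 − 0.753)/0.017621 = -0.030129/0.017621 = -1.7098.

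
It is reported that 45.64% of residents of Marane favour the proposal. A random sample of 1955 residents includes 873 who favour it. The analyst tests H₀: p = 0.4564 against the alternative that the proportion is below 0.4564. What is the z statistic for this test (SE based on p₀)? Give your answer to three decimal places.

p̂ = 873/1955 ≈ 0.446547.
SE = √(p₀(1−p₀)/n) = √(0.2481/1955) = 0.011265.
z = (0.446547 − 0.4564)/0.011265 = -0.009853/0.011265 = -0.875.

z = -0.875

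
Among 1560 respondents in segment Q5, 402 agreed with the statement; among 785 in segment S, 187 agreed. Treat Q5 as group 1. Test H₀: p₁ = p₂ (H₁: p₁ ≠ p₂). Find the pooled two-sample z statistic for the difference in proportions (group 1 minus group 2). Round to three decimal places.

z = 1.026

p̂₁ = 402/1560 = 0.25769, p̂₂ = 187/785 = 0.23822.
Pooled p̂ = (402+187)/(1560+785) = 589/2345 = 0.25117.
SE = √(0.188085 × 0.00191491) = 0.01898.
z = (0.25769 − 0.23822)/0.01898 = 0.01947/0.01898 = 1.026.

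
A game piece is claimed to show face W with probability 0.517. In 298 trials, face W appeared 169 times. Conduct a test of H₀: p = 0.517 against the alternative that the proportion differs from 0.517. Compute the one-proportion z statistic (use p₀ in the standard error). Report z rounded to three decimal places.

p̂ = 169/298 = 0.56711.
SE = √(p₀(1−p₀)/n) = √(0.24971/298) = 0.02895.
z = (0.56711 − 0.517)/0.02895 = 0.05011/0.02895 = 1.731.
Two-sided p-value ≈ 2·Φ(−1.731) = 0.0834.

z = 1.731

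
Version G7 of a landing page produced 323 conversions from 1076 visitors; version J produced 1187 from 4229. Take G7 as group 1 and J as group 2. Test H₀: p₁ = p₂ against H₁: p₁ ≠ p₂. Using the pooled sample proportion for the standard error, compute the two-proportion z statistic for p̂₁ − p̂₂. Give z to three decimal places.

p̂₁ = 323/1076 = 0.30019, p̂₂ = 1187/4229 = 0.28068.
Pooled p̂ = (323+1187)/(1076+4229) = 1510/5305 = 0.28464.
SE = √(0.203619 × 0.00116583) = 0.01541.
z = (0.30019 − 0.28068)/0.01541 = 0.01951/0.01541 = 1.266.
p-value = 2·P(Z > 1.266) ≈ 0.2055.

z = 1.266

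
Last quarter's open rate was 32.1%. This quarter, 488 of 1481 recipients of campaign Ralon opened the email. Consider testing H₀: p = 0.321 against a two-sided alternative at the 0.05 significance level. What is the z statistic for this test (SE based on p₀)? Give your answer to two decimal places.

z = 0.70

p̂ = 488/1481 = 0.3295.
Standard error under H₀: √(0.321×0.679/1481) = 0.0121.
z = (0.3295 − 0.321)/0.0121 = 0.0085/0.0121 = 0.70.
p-value = 2·P(Z > 0.701) ≈ 0.4831. With α = 0.05, fail to reject H₀.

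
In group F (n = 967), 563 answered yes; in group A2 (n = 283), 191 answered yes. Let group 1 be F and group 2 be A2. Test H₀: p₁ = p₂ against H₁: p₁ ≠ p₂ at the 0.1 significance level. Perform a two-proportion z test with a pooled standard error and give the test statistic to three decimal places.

p̂₁ = 563/967 = 0.58221, p̂₂ = 191/283 = 0.67491.
Pooled p̂ = (563+191)/(967+283) = 754/1250 = 0.60320.
SE = √(0.23935 × 0.0045677) = 0.03306.
z = (0.58221 − 0.67491)/0.03306 = -0.09270/0.03306 = -2.804.
Two-sided p-value ≈ 2·Φ(−2.804) = 0.0051, so at α = 0.1 we reject H₀.

z = -2.804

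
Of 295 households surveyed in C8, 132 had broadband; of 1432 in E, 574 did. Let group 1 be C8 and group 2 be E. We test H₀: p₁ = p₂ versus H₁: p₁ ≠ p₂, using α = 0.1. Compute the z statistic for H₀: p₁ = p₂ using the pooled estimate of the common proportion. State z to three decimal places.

p̂₁ = 132/295 = 0.44746, p̂₂ = 574/1432 = 0.40084.
Pooled p̂ = (132+574)/(295+1432) = 706/1727 = 0.40880.
SE = √(p̂(1−p̂)(1/n₁+1/n₂)) = √(0.40880·0.59120·0.00408815) = √(0.000988037) = 0.03143.
z = (0.44746 − 0.40084)/0.03143 = 0.04662/0.03143 = 1.483.
Two-sided p-value ≈ 2·Φ(−1.483) = 0.1380, so at α = 0.1 we fail to reject H₀.

z = 1.483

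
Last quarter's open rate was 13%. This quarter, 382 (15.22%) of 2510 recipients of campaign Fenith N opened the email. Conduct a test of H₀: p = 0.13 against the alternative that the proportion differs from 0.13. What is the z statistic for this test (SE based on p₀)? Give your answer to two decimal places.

z = 3.31

p̂ = 382/2510 ≈ 0.1522.
Under H₀, SE = √(0.13·0.87/2510) = √(4.50598e-05) = 0.0067.
z = (0.1522 − 0.13)/0.0067 = 0.0222/0.0067 = 3.31.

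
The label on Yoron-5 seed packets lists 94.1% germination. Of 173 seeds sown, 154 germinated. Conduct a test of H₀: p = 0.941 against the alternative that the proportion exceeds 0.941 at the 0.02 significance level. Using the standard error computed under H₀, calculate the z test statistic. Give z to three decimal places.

p̂ = 154/173 = 0.890173.
SE = √(p₀(1−p₀)/n) = √(0.055519/173) = 0.017914.
z = (0.890173 − 0.941)/0.017914 = -0.050827/0.017914 = -2.837.
p-value = P(Z > -2.837) ≈ 0.9977. With α = 0.02, fail to reject H₀.

z = -2.837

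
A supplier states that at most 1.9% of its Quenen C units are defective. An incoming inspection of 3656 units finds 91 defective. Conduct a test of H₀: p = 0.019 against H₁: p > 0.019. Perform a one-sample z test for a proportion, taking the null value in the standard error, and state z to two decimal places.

z = 2.61

p̂ = 91/3656 = 0.02489.
Under H₀, SE = √(0.019·0.981/3656) = √(5.09819e-06) = 0.00226.
z = (0.02489 − 0.019)/0.00226 = 0.00589/0.00226 = 2.61.
p-value = P(Z > 2.609) ≈ 0.0045.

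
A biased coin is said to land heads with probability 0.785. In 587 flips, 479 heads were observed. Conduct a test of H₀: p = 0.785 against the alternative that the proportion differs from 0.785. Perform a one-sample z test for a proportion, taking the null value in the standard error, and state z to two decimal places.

p̂ = 479/587 = 0.81601.
Standard error under H₀: √(0.785×0.215/587) = 0.01696.
z = (0.81601 − 0.785)/0.01696 = 0.03101/0.01696 = 1.83.

z = 1.83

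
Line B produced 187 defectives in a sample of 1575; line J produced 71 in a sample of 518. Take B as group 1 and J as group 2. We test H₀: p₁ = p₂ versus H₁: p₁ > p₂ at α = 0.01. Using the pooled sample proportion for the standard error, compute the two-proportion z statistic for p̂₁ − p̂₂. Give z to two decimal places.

p̂₁ = 187/1575 ≈ 0.1187, p̂₂ = 71/518 ≈ 0.1371.
Pooled p̂ = (187+71)/(1575+518) = 258/2093 = 0.1233.
SE = √(p̂(1−p̂)(1/n₁+1/n₂)) = √(0.1233·0.8767·0.00256542) = √(0.000277253) = 0.0167.
z = (0.1187 − 0.1371)/0.0167 = -0.0184/0.0167 = -1.10.
p-value = P(Z > -1.101) ≈ 0.8646. With α = 0.01, fail to reject H₀.

z = -1.10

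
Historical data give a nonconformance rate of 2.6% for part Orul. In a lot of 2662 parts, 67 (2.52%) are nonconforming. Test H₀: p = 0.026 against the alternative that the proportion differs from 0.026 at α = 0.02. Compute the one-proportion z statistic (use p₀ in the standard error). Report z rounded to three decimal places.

z = -0.269

p̂ = 67/2662 ≈ 0.02517.
Under H₀, SE = √(0.026·0.974/2662) = √(9.51315e-06) = 0.00308.
z = (0.02517 − 0.026)/0.00308 = -0.00083/0.00308 = -0.269.
p-value = 2·P(Z > 0.269) ≈ 0.7876. With α = 0.02, fail to reject H₀.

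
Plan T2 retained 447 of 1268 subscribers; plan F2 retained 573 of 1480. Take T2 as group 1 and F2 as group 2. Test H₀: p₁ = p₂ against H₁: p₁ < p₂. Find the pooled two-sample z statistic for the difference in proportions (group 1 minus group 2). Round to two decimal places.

z = -1.87

p̂₁ = 447/1268 ≈ 0.35252, p̂₂ = 573/1480 ≈ 0.38716.
Pooled p̂ = (447+573)/(1268+1480) = 1020/2748 = 0.37118.
SE = √(p̂(1−p̂)(1/n₁+1/n₂)) = √(0.37118·0.62882·0.00146432) = √(0.00034178) = 0.01849.
z = (0.35252 − 0.38716)/0.01849 = -0.03464/0.01849 = -1.87.
p-value = P(Z < -1.874) ≈ 0.0305.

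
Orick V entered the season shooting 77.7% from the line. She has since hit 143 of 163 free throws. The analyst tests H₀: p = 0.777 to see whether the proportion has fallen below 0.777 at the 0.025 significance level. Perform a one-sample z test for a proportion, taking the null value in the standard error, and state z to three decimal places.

p̂ = 143/163 ≈ 0.877301.
Standard error under H₀: √(0.777×0.223/163) = 0.032604.
z = (0.877301 − 0.777)/0.032604 = 0.100301/0.032604 = 3.076.
p-value = P(Z < 3.076) ≈ 0.9990; since p > α = 0.025, fail to reject H₀.

z = 3.076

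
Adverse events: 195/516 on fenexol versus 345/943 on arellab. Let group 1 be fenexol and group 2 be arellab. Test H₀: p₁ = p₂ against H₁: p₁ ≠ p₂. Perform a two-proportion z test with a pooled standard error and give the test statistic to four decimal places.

p̂₁ = 195/516 = 0.377907, p̂₂ = 345/943 = 0.365854.
Pooled p̂ = (195+345)/(516+943) = 540/1459 = 0.370117.
SE = √(p̂(1−p̂)(1/n₁+1/n₂)) = √(0.370117·0.629883·0.00299843) = √(0.000699025) = 0.026439.
z = (0.377907 − 0.365854)/0.026439 = 0.012053/0.026439 = 0.4559.
p-value = 2·P(Z > 0.456) ≈ 0.6485.

z = 0.4559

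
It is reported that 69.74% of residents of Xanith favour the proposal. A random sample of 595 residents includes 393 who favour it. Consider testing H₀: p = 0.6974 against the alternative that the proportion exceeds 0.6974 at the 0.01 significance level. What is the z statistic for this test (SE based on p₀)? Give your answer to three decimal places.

p̂ = 393/595 = 0.660504.
Under H₀, SE = √(0.6974·0.3026/595) = √(0.000354678) = 0.018833.
z = (0.660504 − 0.6974)/0.018833 = -0.036896/0.018833 = -1.959.
p-value = P(Z > -1.959) ≈ 0.9750, so at α = 0.01 we fail to reject H₀.

z = -1.959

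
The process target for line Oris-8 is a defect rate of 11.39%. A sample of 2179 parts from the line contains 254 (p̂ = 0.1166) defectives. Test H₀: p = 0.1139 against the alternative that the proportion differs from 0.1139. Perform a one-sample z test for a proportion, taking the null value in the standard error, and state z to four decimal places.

z = 0.3919

p̂ = 254/2179 = 0.116567.
Under H₀, SE = √(0.1139·0.8861/2179) = √(4.63179e-05) = 0.006806.
z = (0.116567 − 0.1139)/0.006806 = 0.002667/0.006806 = 0.3919.
Two-sided p-value ≈ 2·Φ(−0.392) = 0.6951.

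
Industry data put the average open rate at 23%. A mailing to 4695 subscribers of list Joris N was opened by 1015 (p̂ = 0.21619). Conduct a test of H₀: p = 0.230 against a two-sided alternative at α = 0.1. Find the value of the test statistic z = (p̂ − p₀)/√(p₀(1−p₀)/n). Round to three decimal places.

p̂ = 1015/4695 = 0.21619.
SE = √(p₀(1−p₀)/n) = √(0.1771/4695) = 0.00614.
z = (0.21619 − 0.23)/0.00614 = -0.01381/0.00614 = -2.249.
Two-sided p-value ≈ 2·Φ(−2.249) = 0.0245. With α = 0.1, reject H₀.

z = -2.249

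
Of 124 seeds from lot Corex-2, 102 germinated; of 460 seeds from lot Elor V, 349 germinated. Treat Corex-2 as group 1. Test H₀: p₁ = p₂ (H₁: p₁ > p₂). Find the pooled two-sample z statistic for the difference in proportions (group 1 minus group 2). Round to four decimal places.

z = 1.5055

p̂₁ = 102/124 ≈ 0.822581, p̂₂ = 349/460 ≈ 0.758696.
Pooled p̂ = (102+349)/(124+460) = 451/584 = 0.772260.
SE = √(0.175874 × 0.0102384) = 0.042434.
z = (0.822581 − 0.758696)/0.042434 = 0.063885/0.042434 = 1.5055.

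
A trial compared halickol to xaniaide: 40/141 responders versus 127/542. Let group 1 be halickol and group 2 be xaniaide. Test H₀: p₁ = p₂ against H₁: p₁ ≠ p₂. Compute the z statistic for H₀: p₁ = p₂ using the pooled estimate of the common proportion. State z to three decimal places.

z = 1.215

p̂₁ = 40/141 = 0.28369, p̂₂ = 127/542 = 0.23432.
Pooled p̂ = (40+127)/(141+542) = 167/683 = 0.24451.
SE = √(p̂(1−p̂)(1/n₁+1/n₂)) = √(0.24451·0.75549·0.00893722) = √(0.00165092) = 0.04063.
z = (0.28369 − 0.23432)/0.04063 = 0.04937/0.04063 = 1.215.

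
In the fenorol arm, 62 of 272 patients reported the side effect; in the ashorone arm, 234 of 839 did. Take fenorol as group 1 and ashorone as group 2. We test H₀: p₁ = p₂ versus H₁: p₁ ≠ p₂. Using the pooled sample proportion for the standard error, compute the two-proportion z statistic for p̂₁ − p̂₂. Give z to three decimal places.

p̂₁ = 62/272 = 0.22794, p̂₂ = 234/839 = 0.27890.
Pooled p̂ = (62+234)/(272+839) = 296/1111 = 0.26643.
SE = √(p̂(1−p̂)(1/n₁+1/n₂)) = √(0.26643·0.73357·0.00486837) = √(0.00095149) = 0.03085.
z = (0.22794 − 0.27890)/0.03085 = -0.05096/0.03085 = -1.652.
p-value = 2·P(Z > 1.652) ≈ 0.0985.

z = -1.652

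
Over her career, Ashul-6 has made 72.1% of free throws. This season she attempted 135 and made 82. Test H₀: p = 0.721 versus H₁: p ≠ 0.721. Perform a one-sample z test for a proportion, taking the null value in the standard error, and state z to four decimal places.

z = -2.9427

p̂ = 82/135 = 0.607407.
SE = √(p₀(1−p₀)/n) = √(0.20116/135) = 0.038601.
z = (0.607407 − 0.721)/0.038601 = -0.113593/0.038601 = -2.9427.
p-value = 2·P(Z > 2.943) ≈ 0.0033.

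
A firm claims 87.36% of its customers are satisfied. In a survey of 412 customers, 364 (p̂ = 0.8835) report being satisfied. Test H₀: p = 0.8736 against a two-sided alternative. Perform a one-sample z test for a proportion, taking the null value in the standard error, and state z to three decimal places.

p̂ = 364/412 ≈ 0.883495.
Under H₀, SE = √(0.8736·0.1264/412) = √(0.000268017) = 0.016371.
z = (0.883495 − 0.8736)/0.016371 = 0.009895/0.016371 = 0.604.
p-value = 2·P(Z > 0.604) ≈ 0.5456.

z = 0.604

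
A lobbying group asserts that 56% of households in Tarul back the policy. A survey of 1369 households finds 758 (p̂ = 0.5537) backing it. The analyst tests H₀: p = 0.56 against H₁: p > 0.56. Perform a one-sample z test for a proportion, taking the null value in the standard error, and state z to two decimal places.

z = -0.47

p̂ = 758/1369 ≈ 0.5537.
Standard error under H₀: √(0.56×0.44/1369) = 0.0134.
z = (0.5537 − 0.56)/0.0134 = -0.0063/0.0134 = -0.47.
p-value = P(Z > -0.470) ≈ 0.6810.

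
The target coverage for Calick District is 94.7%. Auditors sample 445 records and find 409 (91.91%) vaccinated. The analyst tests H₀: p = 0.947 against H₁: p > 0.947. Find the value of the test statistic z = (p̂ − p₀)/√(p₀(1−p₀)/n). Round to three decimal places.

z = -2.627

p̂ = 409/445 = 0.91910.
Under H₀, SE = √(0.947·0.053/445) = √(0.000112789) = 0.01062.
z = (0.91910 − 0.947)/0.01062 = -0.02790/0.01062 = -2.627.
p-value = P(Z > -2.627) ≈ 0.9957.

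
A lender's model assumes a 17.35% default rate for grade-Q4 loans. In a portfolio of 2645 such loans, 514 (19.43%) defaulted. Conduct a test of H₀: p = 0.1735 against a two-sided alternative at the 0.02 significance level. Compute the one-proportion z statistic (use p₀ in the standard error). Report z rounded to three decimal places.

p̂ = 514/2645 = 0.194329.
SE = √(p₀(1−p₀)/n) = √(0.1434/2645) = 0.007363.
z = (0.194329 − 0.1735)/0.007363 = 0.020829/0.007363 = 2.829.
p-value = 2·P(Z > 2.829) ≈ 0.0047, so at α = 0.02 we reject H₀.

z = 2.829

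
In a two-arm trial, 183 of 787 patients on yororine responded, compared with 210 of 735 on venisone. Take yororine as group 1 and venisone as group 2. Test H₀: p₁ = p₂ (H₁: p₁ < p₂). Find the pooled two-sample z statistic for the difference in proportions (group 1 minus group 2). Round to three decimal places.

p̂₁ = 183/787 ≈ 0.23253, p̂₂ = 210/735 ≈ 0.28571.
Pooled p̂ = (183+210)/(787+735) = 393/1522 = 0.25821.
SE = √(0.191539 × 0.00263119) = 0.02245.
z = (0.23253 − 0.28571)/0.02245 = -0.05318/0.02245 = -2.369.
p-value = P(Z < -2.369) ≈ 0.0089.

z = -2.369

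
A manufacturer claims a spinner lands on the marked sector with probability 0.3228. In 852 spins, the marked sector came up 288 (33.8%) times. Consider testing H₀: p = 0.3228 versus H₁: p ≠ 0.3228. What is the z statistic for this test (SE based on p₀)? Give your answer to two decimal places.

z = 0.95

p̂ = 288/852 = 0.3380.
Under H₀, SE = √(0.3228·0.6772/852) = √(0.000256573) = 0.0160.
z = (0.3380 − 0.3228)/0.0160 = 0.0152/0.0160 = 0.95.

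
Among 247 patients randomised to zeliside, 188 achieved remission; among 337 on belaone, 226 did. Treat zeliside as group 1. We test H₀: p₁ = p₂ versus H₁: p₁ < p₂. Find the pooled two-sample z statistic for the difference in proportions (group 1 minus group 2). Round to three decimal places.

z = 2.379

p̂₁ = 188/247 = 0.76113, p̂₂ = 226/337 = 0.67062.
Pooled p̂ = (188+226)/(247+337) = 414/584 = 0.70890.
SE = √(p̂(1−p̂)(1/n₁+1/n₂)) = √(0.70890·0.29110·0.00701594) = √(0.0014478) = 0.03805.
z = (0.76113 − 0.67062)/0.03805 = 0.09051/0.03805 = 2.379.
p-value = P(Z < 2.379) ≈ 0.9913.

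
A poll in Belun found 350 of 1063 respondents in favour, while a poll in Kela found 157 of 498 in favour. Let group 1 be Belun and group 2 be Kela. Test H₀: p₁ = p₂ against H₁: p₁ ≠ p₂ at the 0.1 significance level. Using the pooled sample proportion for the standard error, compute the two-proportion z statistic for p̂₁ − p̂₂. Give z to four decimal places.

z = 0.5504

p̂₁ = 350/1063 ≈ 0.329257, p̂₂ = 157/498 ≈ 0.315261.
Pooled p̂ = (350+157)/(1063+498) = 507/1561 = 0.324792.
SE = √(p̂(1−p̂)(1/n₁+1/n₂)) = √(0.324792·0.675208·0.00294877) = √(0.000646671) = 0.025430.
z = (0.329257 − 0.315261)/0.025430 = 0.013996/0.025430 = 0.5504.
p-value = 2·P(Z > 0.550) ≈ 0.5821. With α = 0.1, fail to reject H₀.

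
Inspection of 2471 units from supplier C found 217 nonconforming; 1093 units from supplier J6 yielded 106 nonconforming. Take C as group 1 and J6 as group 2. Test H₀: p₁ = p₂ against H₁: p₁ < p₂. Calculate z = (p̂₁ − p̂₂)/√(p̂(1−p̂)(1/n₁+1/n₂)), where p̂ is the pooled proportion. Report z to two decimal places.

z = -0.88

p̂₁ = 217/2471 = 0.0878, p̂₂ = 106/1093 = 0.0970.
Pooled p̂ = (217+106)/(2471+1093) = 323/3564 = 0.0906.
SE = √(p̂(1−p̂)(1/n₁+1/n₂)) = √(0.0906·0.9094·0.00131961) = √(0.000108755) = 0.0104.
z = (0.0878 − 0.0970)/0.0104 = -0.0092/0.0104 = -0.88.
p-value = P(Z < -0.879) ≈ 0.1898.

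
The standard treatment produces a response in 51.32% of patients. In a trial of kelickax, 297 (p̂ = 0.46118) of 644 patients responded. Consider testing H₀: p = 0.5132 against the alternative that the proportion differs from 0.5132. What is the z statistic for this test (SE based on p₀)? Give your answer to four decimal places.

p̂ = 297/644 = 0.4611801.
Standard error under H₀: √(0.5132×0.4868/644) = 0.0196959.
z = (0.4611801 − 0.5132)/0.0196959 = -0.0520199/0.0196959 = -2.6412.
Two-sided p-value ≈ 2·Φ(−2.641) = 0.0083.

z = -2.6412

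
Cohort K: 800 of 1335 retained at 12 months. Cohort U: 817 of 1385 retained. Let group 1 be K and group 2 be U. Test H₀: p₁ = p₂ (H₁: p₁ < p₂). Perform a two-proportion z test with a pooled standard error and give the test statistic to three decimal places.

p̂₁ = 800/1335 ≈ 0.59925, p̂₂ = 817/1385 ≈ 0.58989.
Pooled p̂ = (800+817)/(1335+1385) = 1617/2720 = 0.59449.
SE = √(p̂(1−p̂)(1/n₁+1/n₂)) = √(0.59449·0.40551·0.00147109) = √(0.000354638) = 0.01883.
z = (0.59925 − 0.58989)/0.01883 = 0.00936/0.01883 = 0.497.
p-value = P(Z < 0.497) ≈ 0.6904.

z = 0.497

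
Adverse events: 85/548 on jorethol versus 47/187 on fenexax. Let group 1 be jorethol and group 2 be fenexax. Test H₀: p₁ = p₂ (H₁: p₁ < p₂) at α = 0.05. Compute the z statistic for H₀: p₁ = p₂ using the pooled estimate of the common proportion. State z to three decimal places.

p̂₁ = 85/548 = 0.15511, p̂₂ = 47/187 = 0.25134.
Pooled p̂ = (85+47)/(548+187) = 132/735 = 0.17959.
SE = √(p̂(1−p̂)(1/n₁+1/n₂)) = √(0.17959·0.82041·0.00717241) = √(0.00105677) = 0.03251.
z = (0.15511 − 0.25134)/0.03251 = -0.09623/0.03251 = -2.960.
p-value = P(Z < -2.960) ≈ 0.0015, so at α = 0.05 we reject H₀.

z = -2.960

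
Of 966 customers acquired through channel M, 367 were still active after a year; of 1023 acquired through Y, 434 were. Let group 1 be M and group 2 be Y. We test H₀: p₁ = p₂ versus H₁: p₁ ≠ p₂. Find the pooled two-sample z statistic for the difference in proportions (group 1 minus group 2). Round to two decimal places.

p̂₁ = 367/966 = 0.3799, p̂₂ = 434/1023 = 0.4242.
Pooled p̂ = (367+434)/(966+1023) = 801/1989 = 0.4027.
SE = √(p̂(1−p̂)(1/n₁+1/n₂)) = √(0.4027·0.5973·0.00201271) = √(0.000484129) = 0.0220.
z = (0.3799 − 0.4242)/0.0220 = -0.0443/0.0220 = -2.01.
Two-sided p-value ≈ 2·Φ(−2.015) = 0.0440.

z = -2.01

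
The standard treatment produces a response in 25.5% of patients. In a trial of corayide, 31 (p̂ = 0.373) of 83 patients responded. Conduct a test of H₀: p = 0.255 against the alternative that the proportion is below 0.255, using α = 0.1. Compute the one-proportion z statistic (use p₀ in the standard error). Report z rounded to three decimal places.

z = 2.477

p̂ = 31/83 ≈ 0.37349.
Standard error under H₀: √(0.255×0.745/83) = 0.04784.
z = (0.37349 − 0.255)/0.04784 = 0.11849/0.04784 = 2.477.
p-value = P(Z < 2.477) ≈ 0.9934. With α = 0.1, fail to reject H₀.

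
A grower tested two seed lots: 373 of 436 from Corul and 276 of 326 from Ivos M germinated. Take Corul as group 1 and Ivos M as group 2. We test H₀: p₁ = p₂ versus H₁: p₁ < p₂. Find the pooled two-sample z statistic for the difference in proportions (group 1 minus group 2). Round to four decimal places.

z = 0.3412

p̂₁ = 373/436 = 0.855505, p̂₂ = 276/326 = 0.846626.
Pooled p̂ = (373+276)/(436+326) = 649/762 = 0.851706.
SE = √(p̂(1−p̂)(1/n₁+1/n₂)) = √(0.851706·0.148294·0.00536106) = √(0.000677118) = 0.026021.
z = (0.855505 − 0.846626)/0.026021 = 0.008879/0.026021 = 0.3412.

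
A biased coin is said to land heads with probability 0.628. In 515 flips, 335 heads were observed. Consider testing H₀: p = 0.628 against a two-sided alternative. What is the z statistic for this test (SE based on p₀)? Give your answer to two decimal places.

z = 1.06

p̂ = 335/515 ≈ 0.6505.
Under H₀, SE = √(0.628·0.372/515) = √(0.000453623) = 0.0213.
z = (0.6505 − 0.628)/0.0213 = 0.0225/0.0213 = 1.06.
Two-sided p-value ≈ 2·Φ(−1.056) = 0.2911.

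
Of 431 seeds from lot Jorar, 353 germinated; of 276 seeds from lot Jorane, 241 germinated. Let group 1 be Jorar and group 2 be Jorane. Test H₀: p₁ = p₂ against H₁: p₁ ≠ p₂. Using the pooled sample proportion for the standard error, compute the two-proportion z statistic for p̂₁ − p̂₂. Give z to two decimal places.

p̂₁ = 353/431 ≈ 0.8190, p̂₂ = 241/276 ≈ 0.8732.
Pooled p̂ = (353+241)/(431+276) = 594/707 = 0.8402.
SE = √(p̂(1−p̂)(1/n₁+1/n₂)) = √(0.8402·0.1598·0.00594337) = √(0.000798103) = 0.0283.
z = (0.8190 − 0.8732)/0.0283 = -0.0542/0.0283 = -1.92.

z = -1.92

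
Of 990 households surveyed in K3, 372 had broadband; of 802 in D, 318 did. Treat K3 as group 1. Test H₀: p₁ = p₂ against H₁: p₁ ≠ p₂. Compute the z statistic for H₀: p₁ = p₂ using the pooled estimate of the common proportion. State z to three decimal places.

z = -0.898

p̂₁ = 372/990 ≈ 0.375758, p̂₂ = 318/802 ≈ 0.396509.
Pooled p̂ = (372+318)/(990+802) = 690/1792 = 0.385045.
SE = √(0.236785 × 0.00225698) = 0.023118.
z = (0.375758 − 0.396509)/0.023118 = -0.020751/0.023118 = -0.898.
p-value = 2·P(Z > 0.898) ≈ 0.3694.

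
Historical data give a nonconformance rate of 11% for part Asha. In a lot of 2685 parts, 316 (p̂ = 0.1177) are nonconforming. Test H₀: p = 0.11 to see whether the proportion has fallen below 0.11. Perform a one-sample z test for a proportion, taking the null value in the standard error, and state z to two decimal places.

z = 1.27

p̂ = 316/2685 ≈ 0.11769.
SE = √(p₀(1−p₀)/n) = √(0.0979/2685) = 0.00604.
z = (0.11769 − 0.11)/0.00604 = 0.00769/0.00604 = 1.27.
p-value = P(Z < 1.274) ≈ 0.8986.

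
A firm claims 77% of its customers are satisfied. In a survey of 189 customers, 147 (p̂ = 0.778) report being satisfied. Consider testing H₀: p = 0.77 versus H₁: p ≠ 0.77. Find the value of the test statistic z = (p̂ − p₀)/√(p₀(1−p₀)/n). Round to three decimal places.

p̂ = 147/189 ≈ 0.77778.
Standard error under H₀: √(0.77×0.23/189) = 0.03061.
z = (0.77778 − 0.77)/0.03061 = 0.00778/0.03061 = 0.254.

z = 0.254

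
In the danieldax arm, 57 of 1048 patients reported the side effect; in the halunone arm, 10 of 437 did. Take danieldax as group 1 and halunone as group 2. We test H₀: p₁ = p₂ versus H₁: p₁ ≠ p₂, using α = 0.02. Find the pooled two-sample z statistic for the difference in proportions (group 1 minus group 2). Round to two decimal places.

z = 2.67

p̂₁ = 57/1048 ≈ 0.0544, p̂₂ = 10/437 ≈ 0.0229.
Pooled p̂ = (57+10)/(1048+437) = 67/1485 = 0.0451.
SE = √(0.0430822 × 0.00324253) = 0.0118.
z = (0.0544 − 0.0229)/0.0118 = 0.0315/0.0118 = 2.67.
p-value = 2·P(Z > 2.666) ≈ 0.0077. With α = 0.02, reject H₀.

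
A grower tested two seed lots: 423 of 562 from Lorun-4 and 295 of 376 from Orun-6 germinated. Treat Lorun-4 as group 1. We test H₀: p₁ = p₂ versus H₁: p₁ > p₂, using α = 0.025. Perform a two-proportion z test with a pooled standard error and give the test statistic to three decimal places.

z = -1.130

p̂₁ = 423/562 ≈ 0.75267, p̂₂ = 295/376 ≈ 0.78457.
Pooled p̂ = (423+295)/(562+376) = 718/938 = 0.76546.
SE = √(0.179532 × 0.00443893) = 0.02823.
z = (0.75267 − 0.78457)/0.02823 = -0.03190/0.02823 = -1.130.
p-value = P(Z > -1.130) ≈ 0.8708. With α = 0.025, fail to reject H₀.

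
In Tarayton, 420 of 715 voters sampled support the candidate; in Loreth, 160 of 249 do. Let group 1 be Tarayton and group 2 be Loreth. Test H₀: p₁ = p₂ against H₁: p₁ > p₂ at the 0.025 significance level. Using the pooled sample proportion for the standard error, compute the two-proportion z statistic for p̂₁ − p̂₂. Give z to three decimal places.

p̂₁ = 420/715 ≈ 0.58741, p̂₂ = 160/249 ≈ 0.64257.
Pooled p̂ = (420+160)/(715+249) = 580/964 = 0.60166.
SE = √(0.239665 × 0.00541467) = 0.03602.
z = (0.58741 − 0.64257)/0.03602 = -0.05516/0.03602 = -1.531.
p-value = P(Z > -1.531) ≈ 0.9371; since p > α = 0.025, fail to reject H₀.

z = -1.531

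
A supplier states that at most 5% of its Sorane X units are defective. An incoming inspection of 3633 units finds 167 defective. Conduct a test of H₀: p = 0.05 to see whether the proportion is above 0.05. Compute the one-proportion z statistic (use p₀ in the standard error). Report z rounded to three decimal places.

p̂ = 167/3633 ≈ 0.045968.
Standard error under H₀: √(0.05×0.95/3633) = 0.003616.
z = (0.045968 − 0.05)/0.003616 = -0.004032/0.003616 = -1.115.

z = -1.115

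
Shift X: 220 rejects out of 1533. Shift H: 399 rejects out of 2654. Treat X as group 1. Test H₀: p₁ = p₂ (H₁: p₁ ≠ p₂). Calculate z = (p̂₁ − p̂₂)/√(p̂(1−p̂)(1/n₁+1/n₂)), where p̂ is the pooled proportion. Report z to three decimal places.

z = -0.600

p̂₁ = 220/1533 = 0.14351, p̂₂ = 399/2654 = 0.15034.
Pooled p̂ = (220+399)/(1533+2654) = 619/4187 = 0.14784.
SE = √(0.125982 × 0.00102911) = 0.01139.
z = (0.14351 − 0.15034)/0.01139 = -0.00683/0.01139 = -0.600.
Two-sided p-value ≈ 2·Φ(−0.600) = 0.5486.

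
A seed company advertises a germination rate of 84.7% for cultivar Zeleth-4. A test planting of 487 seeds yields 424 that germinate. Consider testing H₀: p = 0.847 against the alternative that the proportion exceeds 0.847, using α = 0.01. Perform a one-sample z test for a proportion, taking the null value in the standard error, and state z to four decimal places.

z = 1.4490

p̂ = 424/487 ≈ 0.870637.
Standard error under H₀: √(0.847×0.153/487) = 0.016313.
z = (0.870637 − 0.847)/0.016313 = 0.023637/0.016313 = 1.4490.
p-value = P(Z > 1.449) ≈ 0.0737, so at α = 0.01 we fail to reject H₀.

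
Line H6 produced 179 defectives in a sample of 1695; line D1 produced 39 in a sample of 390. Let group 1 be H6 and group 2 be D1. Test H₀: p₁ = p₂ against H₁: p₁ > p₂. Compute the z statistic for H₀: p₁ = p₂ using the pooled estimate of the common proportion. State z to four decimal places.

p̂₁ = 179/1695 = 0.105605, p̂₂ = 39/390 = 0.100000.
Pooled p̂ = (179+39)/(1695+390) = 218/2085 = 0.104556.
SE = √(0.0936243 × 0.00315407) = 0.017184.
z = (0.105605 − 0.100000)/0.017184 = 0.005605/0.017184 = 0.3262.

z = 0.3262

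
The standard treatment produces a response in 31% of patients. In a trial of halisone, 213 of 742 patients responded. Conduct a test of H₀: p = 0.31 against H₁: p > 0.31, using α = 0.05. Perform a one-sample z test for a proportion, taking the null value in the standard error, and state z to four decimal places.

z = -1.3510

p̂ = 213/742 ≈ 0.287062.
Under H₀, SE = √(0.31·0.69/742) = √(0.000288275) = 0.016979.
z = (0.287062 − 0.31)/0.016979 = -0.022938/0.016979 = -1.3510.
p-value = P(Z > -1.351) ≈ 0.9117. With α = 0.05, fail to reject H₀.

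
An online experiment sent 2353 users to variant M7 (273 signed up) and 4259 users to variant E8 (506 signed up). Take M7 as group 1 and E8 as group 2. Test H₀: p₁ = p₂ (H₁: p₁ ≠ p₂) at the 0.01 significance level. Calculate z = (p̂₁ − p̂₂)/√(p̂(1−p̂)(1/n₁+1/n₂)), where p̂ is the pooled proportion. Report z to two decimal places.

z = -0.34

p̂₁ = 273/2353 = 0.1160, p̂₂ = 506/4259 = 0.1188.
Pooled p̂ = (273+506)/(2353+4259) = 779/6612 = 0.1178.
SE = √(0.103935 × 0.000659786) = 0.0083.
z = (0.1160 − 0.1188)/0.0083 = -0.0028/0.0083 = -0.34.
p-value = 2·P(Z > 0.336) ≈ 0.7366. With α = 0.01, fail to reject H₀.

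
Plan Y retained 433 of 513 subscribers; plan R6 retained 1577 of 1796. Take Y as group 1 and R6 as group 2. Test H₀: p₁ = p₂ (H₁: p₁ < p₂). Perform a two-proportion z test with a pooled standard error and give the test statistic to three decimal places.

z = -2.023

p̂₁ = 433/513 = 0.84405, p̂₂ = 1577/1796 = 0.87806.
Pooled p̂ = (433+1577)/(513+1796) = 2010/2309 = 0.87051.
SE = √(0.112725 × 0.00250611) = 0.01681.
z = (0.84405 − 0.87806)/0.01681 = -0.03401/0.01681 = -2.023.
p-value = P(Z < -2.023) ≈ 0.0215.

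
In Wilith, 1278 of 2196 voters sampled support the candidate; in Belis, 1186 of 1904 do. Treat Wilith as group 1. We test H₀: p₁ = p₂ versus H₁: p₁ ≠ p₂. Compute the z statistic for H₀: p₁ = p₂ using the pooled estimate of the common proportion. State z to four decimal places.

p̂₁ = 1278/2196 ≈ 0.5819672, p̂₂ = 1186/1904 ≈ 0.6228992.
Pooled p̂ = (1278+1186)/(2196+1904) = 2464/4100 = 0.6009756.
SE = √(0.239804 × 0.000980583) = 0.0153345.
z = (0.5819672 − 0.6228992)/0.0153345 = -0.0409320/0.0153345 = -2.6693.
Two-sided p-value ≈ 2·Φ(−2.669) = 0.0076.

z = -2.6693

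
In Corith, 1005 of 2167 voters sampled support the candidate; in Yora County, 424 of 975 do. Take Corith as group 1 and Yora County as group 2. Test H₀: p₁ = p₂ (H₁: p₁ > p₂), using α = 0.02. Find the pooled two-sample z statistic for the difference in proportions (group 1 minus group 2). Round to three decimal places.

p̂₁ = 1005/2167 = 0.46377, p̂₂ = 424/975 = 0.43487.
Pooled p̂ = (1005+424)/(2167+975) = 1429/3142 = 0.45481.
SE = √(p̂(1−p̂)(1/n₁+1/n₂)) = √(0.45481·0.54519·0.00148711) = √(0.00036874) = 0.01920.
z = (0.46377 − 0.43487)/0.01920 = 0.02890/0.01920 = 1.505.
p-value = P(Z > 1.505) ≈ 0.0661; since p > α = 0.02, fail to reject H₀.

z = 1.505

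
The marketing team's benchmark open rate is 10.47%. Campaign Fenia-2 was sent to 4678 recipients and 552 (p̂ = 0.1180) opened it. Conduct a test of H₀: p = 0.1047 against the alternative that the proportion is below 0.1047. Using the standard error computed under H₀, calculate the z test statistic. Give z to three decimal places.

p̂ = 552/4678 = 0.117999.
Standard error under H₀: √(0.1047×0.8953/4678) = 0.004476.
z = (0.117999 − 0.1047)/0.004476 = 0.013299/0.004476 = 2.971.
p-value = P(Z < 2.971) ≈ 0.9985.

z = 2.971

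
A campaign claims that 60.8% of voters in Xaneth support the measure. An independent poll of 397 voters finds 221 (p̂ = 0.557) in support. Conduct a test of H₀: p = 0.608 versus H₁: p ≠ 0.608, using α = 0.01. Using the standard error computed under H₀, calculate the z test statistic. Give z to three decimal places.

p̂ = 221/397 ≈ 0.55668.
Standard error under H₀: √(0.608×0.392/397) = 0.02450.
z = (0.55668 − 0.608)/0.02450 = -0.05132/0.02450 = -2.095.
p-value = 2·P(Z > 2.095) ≈ 0.0362; since p > α = 0.01, fail to reject H₀.

z = -2.095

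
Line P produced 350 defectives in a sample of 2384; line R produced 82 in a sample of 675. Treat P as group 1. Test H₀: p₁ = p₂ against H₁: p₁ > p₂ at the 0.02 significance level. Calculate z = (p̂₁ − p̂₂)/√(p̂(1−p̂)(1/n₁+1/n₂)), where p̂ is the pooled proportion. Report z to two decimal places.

p̂₁ = 350/2384 ≈ 0.14681, p̂₂ = 82/675 ≈ 0.12148.
Pooled p̂ = (350+82)/(2384+675) = 432/3059 = 0.14122.
SE = √(p̂(1−p̂)(1/n₁+1/n₂)) = √(0.14122·0.85878·0.00190094) = √(0.000230544) = 0.01518.
z = (0.14681 − 0.12148)/0.01518 = 0.02533/0.01518 = 1.67.
p-value = P(Z > 1.668) ≈ 0.0476, so at α = 0.02 we fail to reject H₀.

z = 1.67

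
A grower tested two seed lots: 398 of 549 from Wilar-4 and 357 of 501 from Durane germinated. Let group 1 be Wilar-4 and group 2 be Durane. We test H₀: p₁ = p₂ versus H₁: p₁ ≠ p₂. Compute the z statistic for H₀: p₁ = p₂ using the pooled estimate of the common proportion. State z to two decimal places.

z = 0.45

p̂₁ = 398/549 ≈ 0.7250, p̂₂ = 357/501 ≈ 0.7126.
Pooled p̂ = (398+357)/(549+501) = 755/1050 = 0.7190.
SE = √(0.202018 × 0.0038175) = 0.0278.
z = (0.7250 − 0.7126)/0.0278 = 0.0124/0.0278 = 0.45.
p-value = 2·P(Z > 0.446) ≈ 0.6558.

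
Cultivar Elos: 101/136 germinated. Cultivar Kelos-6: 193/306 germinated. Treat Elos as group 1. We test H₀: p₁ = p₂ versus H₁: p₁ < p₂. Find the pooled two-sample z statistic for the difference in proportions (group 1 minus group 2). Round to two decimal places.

z = 2.30

p̂₁ = 101/136 = 0.7426, p̂₂ = 193/306 = 0.6307.
Pooled p̂ = (101+193)/(136+306) = 294/442 = 0.6652.
SE = √(p̂(1−p̂)(1/n₁+1/n₂)) = √(0.6652·0.3348·0.0106209) = √(0.00236552) = 0.0486.
z = (0.7426 − 0.6307)/0.0486 = 0.1119/0.0486 = 2.30.
p-value = P(Z < 2.301) ≈ 0.9893.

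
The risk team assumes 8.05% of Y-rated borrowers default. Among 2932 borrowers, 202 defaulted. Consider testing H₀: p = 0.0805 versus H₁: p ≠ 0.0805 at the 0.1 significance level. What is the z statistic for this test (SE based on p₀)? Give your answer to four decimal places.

z = -2.3097

p̂ = 202/2932 = 0.0688950.
Standard error under H₀: √(0.0805×0.9195/2932) = 0.0050245.
z = (0.0688950 − 0.0805)/0.0050245 = -0.0116050/0.0050245 = -2.3097.
p-value = 2·P(Z > 2.310) ≈ 0.0209; since p < α = 0.1, reject H₀.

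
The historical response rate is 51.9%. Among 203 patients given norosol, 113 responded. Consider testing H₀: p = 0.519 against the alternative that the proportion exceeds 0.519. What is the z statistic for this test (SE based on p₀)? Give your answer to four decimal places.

p̂ = 113/203 = 0.556650.
Under H₀, SE = √(0.519·0.481/203) = √(0.00122975) = 0.035068.
z = (0.556650 − 0.519)/0.035068 = 0.037650/0.035068 = 1.0736.

z = 1.0736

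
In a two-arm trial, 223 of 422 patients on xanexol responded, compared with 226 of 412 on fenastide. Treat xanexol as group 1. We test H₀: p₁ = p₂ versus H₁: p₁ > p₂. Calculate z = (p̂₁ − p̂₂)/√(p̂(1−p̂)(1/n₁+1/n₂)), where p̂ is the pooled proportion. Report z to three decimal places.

p̂₁ = 223/422 = 0.52844, p̂₂ = 226/412 = 0.54854.
Pooled p̂ = (223+226)/(422+412) = 449/834 = 0.53837.
SE = √(0.248528 × 0.00479685) = 0.03453.
z = (0.52844 − 0.54854)/0.03453 = -0.02010/0.03453 = -0.582.
p-value = P(Z > -0.582) ≈ 0.7198.

z = -0.582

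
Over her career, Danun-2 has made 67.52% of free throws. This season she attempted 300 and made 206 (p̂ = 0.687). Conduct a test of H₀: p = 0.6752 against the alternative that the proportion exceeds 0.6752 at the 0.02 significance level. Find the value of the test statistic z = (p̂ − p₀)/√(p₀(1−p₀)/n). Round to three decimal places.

p̂ = 206/300 = 0.68667.
Standard error under H₀: √(0.6752×0.3248/300) = 0.02704.
z = (0.68667 − 0.6752)/0.02704 = 0.01147/0.02704 = 0.424.
p-value = P(Z > 0.424) ≈ 0.3357, so at α = 0.02 we fail to reject H₀.

z = 0.424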